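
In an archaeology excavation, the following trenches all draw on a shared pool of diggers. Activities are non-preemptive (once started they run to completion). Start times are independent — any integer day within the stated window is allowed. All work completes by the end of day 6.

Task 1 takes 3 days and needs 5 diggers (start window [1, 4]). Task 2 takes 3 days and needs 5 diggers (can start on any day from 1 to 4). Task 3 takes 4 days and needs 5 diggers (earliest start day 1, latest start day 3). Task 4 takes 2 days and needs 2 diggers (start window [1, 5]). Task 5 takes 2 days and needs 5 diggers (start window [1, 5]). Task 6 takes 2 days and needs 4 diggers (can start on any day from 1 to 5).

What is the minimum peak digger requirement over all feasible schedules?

Early-start (Task 1@1, Task 2@1, Task 3@1, Task 4@1, Task 5@1, Task 6@1) gives peak 26: d1:26  d2:26  d3:15  d4:5  d5:0  d6:0.
Shift Task 2→4, Task 5→5, Task 6→3.
Schedule Task 1@1, Task 2@4, Task 3@1, Task 4@1, Task 5@5, Task 6@3: d1:12  d2:12  d3:14  d4:14  d5:10  d6:10 — peak 14.

14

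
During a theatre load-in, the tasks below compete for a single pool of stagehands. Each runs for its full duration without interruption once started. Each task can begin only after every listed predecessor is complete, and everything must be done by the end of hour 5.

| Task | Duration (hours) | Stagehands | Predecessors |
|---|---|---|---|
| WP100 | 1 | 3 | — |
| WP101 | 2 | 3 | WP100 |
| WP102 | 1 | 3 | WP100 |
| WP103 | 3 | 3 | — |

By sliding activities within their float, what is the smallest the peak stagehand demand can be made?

Early-start (WP100@1, WP101@2, WP102@2, WP103@1) gives peak 9: h1:6  h2:9  h3:6  h4:0  h5:0.
Shift WP103→3.
Schedule WP100@1, WP101@2, WP102@2, WP103@3: h1:3  h2:6  h3:6  h4:3  h5:3 — peak 6.

6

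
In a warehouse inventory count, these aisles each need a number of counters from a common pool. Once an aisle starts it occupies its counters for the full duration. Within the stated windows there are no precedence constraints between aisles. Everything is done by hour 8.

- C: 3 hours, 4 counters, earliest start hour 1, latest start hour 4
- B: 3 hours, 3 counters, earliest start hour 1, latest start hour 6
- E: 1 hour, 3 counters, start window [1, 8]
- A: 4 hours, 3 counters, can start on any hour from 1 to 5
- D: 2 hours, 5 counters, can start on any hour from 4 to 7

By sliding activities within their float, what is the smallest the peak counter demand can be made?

7

Early-start (C@1, B@1, E@1, A@1, D@4) gives peak 13: h1:13  h2:10  h3:10  h4:8  h5:5  h6:0  h7:0  h8:0.
Shift B→4, A→2, D→7.
Schedule C@1, B@4, E@1, A@2, D@7: h1:7  h2:7  h3:7  h4:6  h5:6  h6:3  h7:5  h8:5 — peak 7.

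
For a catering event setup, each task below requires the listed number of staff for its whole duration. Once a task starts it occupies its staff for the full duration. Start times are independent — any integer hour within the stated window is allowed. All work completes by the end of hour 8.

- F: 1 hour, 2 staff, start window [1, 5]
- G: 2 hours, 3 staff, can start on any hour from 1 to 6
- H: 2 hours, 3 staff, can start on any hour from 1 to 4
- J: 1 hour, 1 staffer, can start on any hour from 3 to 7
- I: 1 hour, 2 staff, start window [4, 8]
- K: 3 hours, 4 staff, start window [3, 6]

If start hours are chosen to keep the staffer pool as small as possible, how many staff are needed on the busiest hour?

4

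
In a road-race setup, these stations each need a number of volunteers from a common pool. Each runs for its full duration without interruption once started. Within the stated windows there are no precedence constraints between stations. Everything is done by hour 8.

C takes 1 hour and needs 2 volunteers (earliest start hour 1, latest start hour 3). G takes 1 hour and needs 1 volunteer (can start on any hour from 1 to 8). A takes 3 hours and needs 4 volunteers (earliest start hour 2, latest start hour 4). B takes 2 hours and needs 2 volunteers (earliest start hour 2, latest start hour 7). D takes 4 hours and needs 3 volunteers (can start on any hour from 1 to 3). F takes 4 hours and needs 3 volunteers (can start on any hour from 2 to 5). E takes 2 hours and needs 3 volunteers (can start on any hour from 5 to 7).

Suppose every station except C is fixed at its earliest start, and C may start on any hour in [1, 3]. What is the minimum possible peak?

12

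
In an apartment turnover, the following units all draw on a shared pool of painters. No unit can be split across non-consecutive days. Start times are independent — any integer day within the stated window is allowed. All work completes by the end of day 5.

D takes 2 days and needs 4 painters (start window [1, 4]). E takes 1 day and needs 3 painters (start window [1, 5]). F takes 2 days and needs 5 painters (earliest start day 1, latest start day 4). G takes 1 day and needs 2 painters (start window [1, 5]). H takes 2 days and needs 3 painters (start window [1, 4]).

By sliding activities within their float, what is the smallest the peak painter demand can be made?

Early-start (D@1, E@1, F@1, G@1, H@1) gives peak 17: d1:17  d2:12  d3:0  d4:0  d5:0.
Shift F→4, G→3, H→2.
Schedule D@1, E@1, F@4, G@3, H@2: d1:7  d2:7  d3:5  d4:5  d5:5 — peak 7.

7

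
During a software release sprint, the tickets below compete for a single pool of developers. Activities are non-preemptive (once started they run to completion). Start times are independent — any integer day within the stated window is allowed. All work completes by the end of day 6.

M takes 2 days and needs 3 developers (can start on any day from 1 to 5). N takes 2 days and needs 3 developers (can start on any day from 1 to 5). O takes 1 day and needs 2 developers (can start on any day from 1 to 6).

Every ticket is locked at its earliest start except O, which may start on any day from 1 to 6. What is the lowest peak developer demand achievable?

O@1: d1:8  d2:6  d3:0  d4:0  d5:0  d6:0 → peak 8
O@2: d1:6  d2:8  d3:0  d4:0  d5:0  d6:0 → peak 8
O@3: d1:6  d2:6  d3:2  d4:0  d5:0  d6:0 → peak 6
O@4: d1:6  d2:6  d3:0  d4:2  d5:0  d6:0 → peak 6
O@5: d1:6  d2:6  d3:0  d4:0  d5:2  d6:0 → peak 6
O@6: d1:6  d2:6  d3:0  d4:0  d5:0  d6:2 → peak 6
Best is O@3, peak 6.

6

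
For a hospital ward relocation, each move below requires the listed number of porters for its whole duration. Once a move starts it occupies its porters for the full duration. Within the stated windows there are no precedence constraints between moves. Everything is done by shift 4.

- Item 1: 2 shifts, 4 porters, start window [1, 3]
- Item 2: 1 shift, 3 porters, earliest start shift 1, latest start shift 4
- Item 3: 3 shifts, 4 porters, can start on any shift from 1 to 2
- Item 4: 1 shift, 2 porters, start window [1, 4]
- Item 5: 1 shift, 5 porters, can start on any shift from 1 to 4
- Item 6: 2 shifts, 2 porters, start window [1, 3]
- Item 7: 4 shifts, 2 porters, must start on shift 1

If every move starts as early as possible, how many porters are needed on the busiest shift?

Early-start schedule: Item 1@1, Item 2@1, Item 3@1, Item 4@1, Item 5@1, Item 6@1, Item 7@1.
Load per shift: shift 1: 22, shift 2: 12, shift 3: 6, shift 4: 2.
Peak is 22.

22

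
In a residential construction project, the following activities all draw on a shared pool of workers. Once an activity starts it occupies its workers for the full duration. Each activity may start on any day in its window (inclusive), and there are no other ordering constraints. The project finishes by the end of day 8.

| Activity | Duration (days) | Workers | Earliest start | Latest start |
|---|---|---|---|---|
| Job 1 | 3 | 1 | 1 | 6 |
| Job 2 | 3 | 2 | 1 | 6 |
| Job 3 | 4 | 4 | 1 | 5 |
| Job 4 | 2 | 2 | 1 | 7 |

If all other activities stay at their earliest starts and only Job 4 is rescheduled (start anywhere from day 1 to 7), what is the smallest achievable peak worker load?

Job 4@1: d1:9  d2:9  d3:7  d4:4  d5:0  d6:0  d7:0  d8:0 → peak 9
Job 4@2: d1:7  d2:9  d3:9  d4:4  d5:0  d6:0  d7:0  d8:0 → peak 9
Job 4@3: d1:7  d2:7  d3:9  d4:6  d5:0  d6:0  d7:0  d8:0 → peak 9
Job 4@4: d1:7  d2:7  d3:7  d4:6  d5:2  d6:0  d7:0  d8:0 → peak 7
Job 4@5: d1:7  d2:7  d3:7  d4:4  d5:2  d6:2  d7:0  d8:0 → peak 7
Job 4@6: d1:7  d2:7  d3:7  d4:4  d5:0  d6:2  d7:2  d8:0 → peak 7
Job 4@7: d1:7  d2:7  d3:7  d4:4  d5:0  d6:0  d7:2  d8:2 → peak 7
Best is Job 4@4, peak 7.

7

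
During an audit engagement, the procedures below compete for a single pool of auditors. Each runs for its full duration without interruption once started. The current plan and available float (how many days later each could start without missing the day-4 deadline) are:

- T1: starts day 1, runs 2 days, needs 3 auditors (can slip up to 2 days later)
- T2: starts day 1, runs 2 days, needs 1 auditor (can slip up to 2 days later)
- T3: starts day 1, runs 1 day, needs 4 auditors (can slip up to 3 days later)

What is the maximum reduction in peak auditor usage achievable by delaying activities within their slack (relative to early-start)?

Early-start peak: d1:8  d2:4  d3:0  d4:0 ⇒ 8.
Leveled (T1@1, T2@1, T3@3): d1:4  d2:4  d3:4  d4:0 ⇒ 4.
Reduction 8 − 4 = 4.

4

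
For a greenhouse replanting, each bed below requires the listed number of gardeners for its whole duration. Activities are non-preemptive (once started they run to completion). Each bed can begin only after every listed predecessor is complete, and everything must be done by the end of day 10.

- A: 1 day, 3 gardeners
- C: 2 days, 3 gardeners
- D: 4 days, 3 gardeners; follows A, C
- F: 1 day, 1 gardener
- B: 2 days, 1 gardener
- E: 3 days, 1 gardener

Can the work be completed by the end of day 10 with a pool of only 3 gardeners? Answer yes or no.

yes

Schedule A@1, C@2, D@4, F@8, B@8, E@8: d1:3  d2:3  d3:3  d4:3  d5:3  d6:3  d7:3  d8:3  d9:2  d10:1 — peak 3 ≤ 3.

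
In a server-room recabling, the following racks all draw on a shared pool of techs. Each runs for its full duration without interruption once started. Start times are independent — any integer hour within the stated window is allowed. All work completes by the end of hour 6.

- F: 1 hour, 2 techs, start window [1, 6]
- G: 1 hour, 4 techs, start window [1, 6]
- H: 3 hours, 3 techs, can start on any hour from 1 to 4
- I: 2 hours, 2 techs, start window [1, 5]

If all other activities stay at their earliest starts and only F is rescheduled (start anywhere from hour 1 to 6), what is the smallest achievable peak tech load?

9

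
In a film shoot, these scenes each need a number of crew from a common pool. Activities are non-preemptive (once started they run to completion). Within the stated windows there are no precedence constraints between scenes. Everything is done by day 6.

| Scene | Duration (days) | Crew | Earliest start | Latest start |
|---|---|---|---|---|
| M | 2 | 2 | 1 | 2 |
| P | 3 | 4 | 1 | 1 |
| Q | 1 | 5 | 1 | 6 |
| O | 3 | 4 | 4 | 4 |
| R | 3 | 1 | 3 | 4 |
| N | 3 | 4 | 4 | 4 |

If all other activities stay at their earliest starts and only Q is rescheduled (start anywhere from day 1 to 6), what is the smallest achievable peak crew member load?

Q@1: d1:11  d2:6  d3:5  d4:9  d5:9  d6:8 → peak 11
Q@2: d1:6  d2:11  d3:5  d4:9  d5:9  d6:8 → peak 11
Q@3: d1:6  d2:6  d3:10  d4:9  d5:9  d6:8 → peak 10
Q@4: d1:6  d2:6  d3:5  d4:14  d5:9  d6:8 → peak 14
Q@5: d1:6  d2:6  d3:5  d4:9  d5:14  d6:8 → peak 14
Q@6: d1:6  d2:6  d3:5  d4:9  d5:9  d6:13 → peak 13
Best is Q@3, peak 10.

10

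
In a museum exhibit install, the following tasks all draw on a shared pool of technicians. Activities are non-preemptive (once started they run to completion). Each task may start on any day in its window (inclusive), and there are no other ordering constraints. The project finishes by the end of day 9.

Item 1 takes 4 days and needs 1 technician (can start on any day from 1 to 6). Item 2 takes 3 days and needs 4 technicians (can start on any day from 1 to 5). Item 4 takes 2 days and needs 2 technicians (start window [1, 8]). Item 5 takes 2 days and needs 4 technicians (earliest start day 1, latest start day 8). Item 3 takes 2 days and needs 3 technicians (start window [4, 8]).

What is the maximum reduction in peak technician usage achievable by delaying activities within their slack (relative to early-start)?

Early-start peak: d1:11  d2:11  d3:5  d4:4  d5:3  d6:0  d7:0  d8:0  d9:0 ⇒ 11.
Leveled (Item 1@4, Item 2@1, Item 4@4, Item 5@8, Item 3@6): d1:4  d2:4  d3:4  d4:3  d5:3  d6:4  d7:4  d8:4  d9:4 ⇒ 4.
Reduction 11 − 4 = 7.

7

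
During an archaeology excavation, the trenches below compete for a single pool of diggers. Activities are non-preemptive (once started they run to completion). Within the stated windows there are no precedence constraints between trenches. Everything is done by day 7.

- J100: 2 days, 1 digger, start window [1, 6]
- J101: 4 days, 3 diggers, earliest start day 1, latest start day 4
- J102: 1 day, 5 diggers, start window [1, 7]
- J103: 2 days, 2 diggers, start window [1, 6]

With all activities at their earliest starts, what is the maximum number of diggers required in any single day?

Early-start schedule: J100@1, J101@1, J102@1, J103@1.
Load per day: day 1: 11, day 2: 6, day 3: 3, day 4: 3, day 5: 0, day 6: 0, day 7: 0.
Peak is 11.

11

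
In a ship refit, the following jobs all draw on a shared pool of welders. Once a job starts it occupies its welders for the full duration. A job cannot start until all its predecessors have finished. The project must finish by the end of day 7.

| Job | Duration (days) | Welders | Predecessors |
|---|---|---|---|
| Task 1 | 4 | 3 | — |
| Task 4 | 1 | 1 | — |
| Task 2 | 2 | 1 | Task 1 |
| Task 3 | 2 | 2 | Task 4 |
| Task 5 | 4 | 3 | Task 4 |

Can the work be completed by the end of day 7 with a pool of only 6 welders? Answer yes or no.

Schedule Task 1@1, Task 4@1, Task 2@5, Task 3@2, Task 5@4: d1:4  d2:5  d3:5  d4:6  d5:4  d6:4  d7:3 — peak 6 ≤ 6.

yes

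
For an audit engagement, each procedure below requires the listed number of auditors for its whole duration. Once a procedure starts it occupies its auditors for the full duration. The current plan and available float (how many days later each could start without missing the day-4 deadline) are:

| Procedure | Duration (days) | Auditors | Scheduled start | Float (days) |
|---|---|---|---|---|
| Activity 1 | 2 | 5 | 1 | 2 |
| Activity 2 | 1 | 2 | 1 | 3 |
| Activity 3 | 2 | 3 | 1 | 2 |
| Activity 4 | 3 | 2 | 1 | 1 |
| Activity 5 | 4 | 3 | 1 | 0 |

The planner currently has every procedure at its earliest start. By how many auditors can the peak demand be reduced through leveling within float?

5

Early-start peak: d1:15  d2:13  d3:5  d4:3 ⇒ 15.
Leveled (Activity 1@1, Activity 2@1, Activity 3@3, Activity 4@2, Activity 5@1): d1:10  d2:10  d3:8  d4:8 ⇒ 10.
Reduction 15 − 10 = 5.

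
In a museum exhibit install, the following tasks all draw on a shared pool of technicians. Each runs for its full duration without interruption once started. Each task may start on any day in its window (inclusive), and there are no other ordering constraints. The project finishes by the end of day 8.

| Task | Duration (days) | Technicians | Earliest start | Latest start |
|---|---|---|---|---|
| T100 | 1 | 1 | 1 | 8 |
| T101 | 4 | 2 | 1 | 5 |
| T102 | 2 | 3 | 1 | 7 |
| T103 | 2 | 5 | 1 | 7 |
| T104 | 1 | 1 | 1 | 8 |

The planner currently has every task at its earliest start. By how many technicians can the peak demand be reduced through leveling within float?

Early-start peak: d1:12  d2:10  d3:2  d4:2  d5:0  d6:0  d7:0  d8:0 ⇒ 12.
Leveled (T100@1, T101@1, T102@2, T103@5, T104@1): d1:4  d2:5  d3:5  d4:2  d5:5  d6:5  d7:0  d8:0 ⇒ 5.
Reduction 12 − 5 = 7.

7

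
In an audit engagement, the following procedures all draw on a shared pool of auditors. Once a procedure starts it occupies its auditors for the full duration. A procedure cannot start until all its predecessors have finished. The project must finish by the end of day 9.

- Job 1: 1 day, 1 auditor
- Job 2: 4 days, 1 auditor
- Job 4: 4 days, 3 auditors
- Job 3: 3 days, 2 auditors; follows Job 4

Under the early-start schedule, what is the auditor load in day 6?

At early start, day 6 has: Job 3.
Demand: 2 = 2.

2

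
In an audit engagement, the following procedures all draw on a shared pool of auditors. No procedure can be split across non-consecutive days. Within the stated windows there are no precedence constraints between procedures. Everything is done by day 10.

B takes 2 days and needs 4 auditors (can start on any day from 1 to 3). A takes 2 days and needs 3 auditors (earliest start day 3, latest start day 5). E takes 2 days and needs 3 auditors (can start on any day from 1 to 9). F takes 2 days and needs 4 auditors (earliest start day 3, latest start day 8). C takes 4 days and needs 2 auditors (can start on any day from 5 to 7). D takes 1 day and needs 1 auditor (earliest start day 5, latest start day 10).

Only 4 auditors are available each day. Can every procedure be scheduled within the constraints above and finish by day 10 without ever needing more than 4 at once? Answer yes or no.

The minimum achievable peak is 5; 4 < 5, so no feasible schedule stays within the cap.

no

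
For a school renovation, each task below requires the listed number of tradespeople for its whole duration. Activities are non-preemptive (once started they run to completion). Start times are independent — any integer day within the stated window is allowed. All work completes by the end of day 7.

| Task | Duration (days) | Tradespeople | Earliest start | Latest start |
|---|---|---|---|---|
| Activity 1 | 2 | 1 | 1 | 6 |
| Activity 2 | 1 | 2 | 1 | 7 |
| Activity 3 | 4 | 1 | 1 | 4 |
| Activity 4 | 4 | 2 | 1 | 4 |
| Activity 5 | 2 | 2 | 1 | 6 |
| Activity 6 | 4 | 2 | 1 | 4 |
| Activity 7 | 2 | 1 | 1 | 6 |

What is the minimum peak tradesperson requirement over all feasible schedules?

Early-start (Activity 1@1, Activity 2@1, Activity 3@1, Activity 4@1, Activity 5@1, Activity 6@1, Activity 7@1) gives peak 11: d1:11  d2:9  d3:5  d4:5  d5:0  d6:0  d7:0.
Shift Activity 4→2, Activity 5→6, Activity 6→3.
Schedule Activity 1@1, Activity 2@1, Activity 3@1, Activity 4@2, Activity 5@6, Activity 6@3, Activity 7@1: d1:5  d2:5  d3:5  d4:5  d5:4  d6:4  d7:2 — peak 5.
Total tradesperson-days = 30 over 7 days ⇒ peak ≥ ⌈30/7⌉ = 5, so 5 is optimal.

5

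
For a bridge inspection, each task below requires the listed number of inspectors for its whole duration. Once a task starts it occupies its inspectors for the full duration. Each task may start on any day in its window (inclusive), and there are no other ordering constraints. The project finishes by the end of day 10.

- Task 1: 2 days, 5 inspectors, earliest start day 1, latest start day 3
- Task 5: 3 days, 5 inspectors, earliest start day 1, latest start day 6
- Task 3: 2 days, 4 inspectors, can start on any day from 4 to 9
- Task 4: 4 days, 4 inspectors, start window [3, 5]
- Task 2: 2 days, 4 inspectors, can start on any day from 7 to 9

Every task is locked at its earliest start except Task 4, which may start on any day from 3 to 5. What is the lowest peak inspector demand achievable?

10

Task 4@3: d1:10  d2:10  d3:9  d4:8  d5:8  d6:4  d7:4  d8:4  d9:0  d10:0 → peak 10
Task 4@4: d1:10  d2:10  d3:5  d4:8  d5:8  d6:4  d7:8  d8:4  d9:0  d10:0 → peak 10
Task 4@5: d1:10  d2:10  d3:5  d4:4  d5:8  d6:4  d7:8  d8:8  d9:0  d10:0 → peak 10
Best is Task 4@3, peak 10.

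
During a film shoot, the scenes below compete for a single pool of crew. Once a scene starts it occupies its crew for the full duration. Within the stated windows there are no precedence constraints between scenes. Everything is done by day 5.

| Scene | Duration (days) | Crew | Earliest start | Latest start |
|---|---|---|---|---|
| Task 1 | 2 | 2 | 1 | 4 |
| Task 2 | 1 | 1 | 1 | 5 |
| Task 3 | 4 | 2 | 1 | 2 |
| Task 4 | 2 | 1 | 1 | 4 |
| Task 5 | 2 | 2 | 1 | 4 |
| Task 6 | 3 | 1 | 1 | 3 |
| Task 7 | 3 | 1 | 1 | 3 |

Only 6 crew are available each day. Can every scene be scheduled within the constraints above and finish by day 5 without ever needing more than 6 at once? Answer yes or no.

yes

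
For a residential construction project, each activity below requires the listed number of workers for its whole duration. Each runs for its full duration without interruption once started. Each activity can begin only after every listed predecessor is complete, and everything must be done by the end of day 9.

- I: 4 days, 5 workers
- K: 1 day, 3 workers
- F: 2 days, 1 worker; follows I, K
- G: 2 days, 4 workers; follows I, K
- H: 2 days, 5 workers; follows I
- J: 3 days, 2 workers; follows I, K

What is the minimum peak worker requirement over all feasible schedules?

7

Early-start (I@1, K@1, F@5, G@5, H@5, J@5) gives peak 12: d1:8  d2:5  d3:5  d4:5  d5:12  d6:12  d7:2  d8:0  d9:0.
Shift K→5, F→6, G→6, H→8, J→6.
Schedule I@1, K@5, F@6, G@6, H@8, J@6: d1:5  d2:5  d3:5  d4:5  d5:3  d6:7  d7:7  d8:7  d9:5 — peak 7.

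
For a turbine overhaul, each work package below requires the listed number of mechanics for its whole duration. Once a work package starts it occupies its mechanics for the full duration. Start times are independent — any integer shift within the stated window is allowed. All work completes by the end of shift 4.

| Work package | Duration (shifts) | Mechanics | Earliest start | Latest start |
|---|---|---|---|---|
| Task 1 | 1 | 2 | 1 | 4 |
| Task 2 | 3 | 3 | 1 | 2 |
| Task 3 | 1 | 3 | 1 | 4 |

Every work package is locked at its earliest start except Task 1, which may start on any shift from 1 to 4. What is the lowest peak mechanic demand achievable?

6

Task 1@1: s1:8  s2:3  s3:3  s4:0 → peak 8
Task 1@2: s1:6  s2:5  s3:3  s4:0 → peak 6
Task 1@3: s1:6  s2:3  s3:5  s4:0 → peak 6
Task 1@4: s1:6  s2:3  s3:3  s4:2 → peak 6
Best is Task 1@2, peak 6.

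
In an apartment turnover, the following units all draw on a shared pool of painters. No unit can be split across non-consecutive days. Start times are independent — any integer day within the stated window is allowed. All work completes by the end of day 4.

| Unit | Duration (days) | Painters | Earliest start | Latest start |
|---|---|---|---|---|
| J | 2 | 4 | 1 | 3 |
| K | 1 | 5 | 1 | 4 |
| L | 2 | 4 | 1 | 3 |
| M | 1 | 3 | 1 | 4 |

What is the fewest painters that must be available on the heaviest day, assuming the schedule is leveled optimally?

8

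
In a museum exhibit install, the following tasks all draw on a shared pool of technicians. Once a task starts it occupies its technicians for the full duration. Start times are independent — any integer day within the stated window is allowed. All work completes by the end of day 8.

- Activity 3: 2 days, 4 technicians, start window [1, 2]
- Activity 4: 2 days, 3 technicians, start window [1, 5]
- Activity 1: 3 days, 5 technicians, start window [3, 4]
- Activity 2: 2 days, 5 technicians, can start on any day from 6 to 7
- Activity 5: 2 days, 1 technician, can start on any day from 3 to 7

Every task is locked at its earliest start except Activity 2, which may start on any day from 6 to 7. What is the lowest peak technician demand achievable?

7

Activity 2@6: d1:7  d2:7  d3:6  d4:6  d5:5  d6:5  d7:5  d8:0 → peak 7
Activity 2@7: d1:7  d2:7  d3:6  d4:6  d5:5  d6:0  d7:5  d8:5 → peak 7
Best is Activity 2@6, peak 7.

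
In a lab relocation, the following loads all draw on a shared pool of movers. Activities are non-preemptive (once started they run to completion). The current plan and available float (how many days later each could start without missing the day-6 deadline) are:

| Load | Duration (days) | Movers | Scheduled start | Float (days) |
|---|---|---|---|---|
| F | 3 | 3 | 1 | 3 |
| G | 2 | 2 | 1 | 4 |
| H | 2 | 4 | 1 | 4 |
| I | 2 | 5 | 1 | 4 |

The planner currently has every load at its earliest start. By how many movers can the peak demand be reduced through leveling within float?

Early-start peak: d1:14  d2:14  d3:3  d4:0  d5:0  d6:0 ⇒ 14.
Leveled (F@1, G@1, H@3, I@5): d1:5  d2:5  d3:7  d4:4  d5:5  d6:5 ⇒ 7.
Reduction 14 − 7 = 7.

7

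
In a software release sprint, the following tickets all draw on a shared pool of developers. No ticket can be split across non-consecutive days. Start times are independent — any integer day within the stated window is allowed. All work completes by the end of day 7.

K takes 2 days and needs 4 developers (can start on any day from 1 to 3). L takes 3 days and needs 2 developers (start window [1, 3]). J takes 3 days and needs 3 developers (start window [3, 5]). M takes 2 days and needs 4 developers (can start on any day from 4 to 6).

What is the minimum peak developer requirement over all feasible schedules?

5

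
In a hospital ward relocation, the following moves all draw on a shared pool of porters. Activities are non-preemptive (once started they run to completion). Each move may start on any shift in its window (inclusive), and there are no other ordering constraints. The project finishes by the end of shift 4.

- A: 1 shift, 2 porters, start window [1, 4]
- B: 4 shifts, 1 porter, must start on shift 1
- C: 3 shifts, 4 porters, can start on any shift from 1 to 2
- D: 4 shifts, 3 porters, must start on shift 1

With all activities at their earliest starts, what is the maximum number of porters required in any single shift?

Early-start schedule: A@1, B@1, C@1, D@1.
Load per shift: shift 1: 10, shift 2: 8, shift 3: 8, shift 4: 4.
Peak is 10.

10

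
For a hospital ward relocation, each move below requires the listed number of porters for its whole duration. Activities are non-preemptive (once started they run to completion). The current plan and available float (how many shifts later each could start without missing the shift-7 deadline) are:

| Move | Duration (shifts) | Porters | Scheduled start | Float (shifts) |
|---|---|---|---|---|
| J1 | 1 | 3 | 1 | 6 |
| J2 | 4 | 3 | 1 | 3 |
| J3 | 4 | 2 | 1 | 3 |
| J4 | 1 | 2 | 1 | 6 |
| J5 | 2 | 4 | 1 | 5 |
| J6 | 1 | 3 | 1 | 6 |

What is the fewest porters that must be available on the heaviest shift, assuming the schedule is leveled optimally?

6

Early-start (J1@1, J2@1, J3@1, J4@1, J5@1, J6@1) gives peak 17: s1:17  s2:9  s3:5  s4:5  s5:0  s6:0  s7:0.
Shift J3→2, J4→6, J5→5, J6→7.
Schedule J1@1, J2@1, J3@2, J4@6, J5@5, J6@7: s1:6  s2:5  s3:5  s4:5  s5:6  s6:6  s7:3 — peak 6.
Total porter-shifts = 36 over 7 shifts ⇒ peak ≥ ⌈36/7⌉ = 6, so 6 is optimal.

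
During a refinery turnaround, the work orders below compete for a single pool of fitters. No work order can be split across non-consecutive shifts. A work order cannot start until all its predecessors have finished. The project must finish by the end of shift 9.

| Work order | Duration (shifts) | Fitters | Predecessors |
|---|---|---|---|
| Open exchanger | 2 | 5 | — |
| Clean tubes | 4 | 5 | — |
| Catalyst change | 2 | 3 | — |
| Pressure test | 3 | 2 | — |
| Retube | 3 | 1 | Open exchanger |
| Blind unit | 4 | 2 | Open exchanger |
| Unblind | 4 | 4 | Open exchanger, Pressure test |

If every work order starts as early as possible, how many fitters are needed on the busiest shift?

Early-start schedule: Open exchanger@1, Clean tubes@1, Catalyst change@1, Pressure test@1, Retube@3, Blind unit@3, Unblind@4.
Load per shift: shift 1: 15, shift 2: 15, shift 3: 10, shift 4: 12, shift 5: 7, shift 6: 6, shift 7: 4, shift 8: 0, shift 9: 0.
Peak is 15.

15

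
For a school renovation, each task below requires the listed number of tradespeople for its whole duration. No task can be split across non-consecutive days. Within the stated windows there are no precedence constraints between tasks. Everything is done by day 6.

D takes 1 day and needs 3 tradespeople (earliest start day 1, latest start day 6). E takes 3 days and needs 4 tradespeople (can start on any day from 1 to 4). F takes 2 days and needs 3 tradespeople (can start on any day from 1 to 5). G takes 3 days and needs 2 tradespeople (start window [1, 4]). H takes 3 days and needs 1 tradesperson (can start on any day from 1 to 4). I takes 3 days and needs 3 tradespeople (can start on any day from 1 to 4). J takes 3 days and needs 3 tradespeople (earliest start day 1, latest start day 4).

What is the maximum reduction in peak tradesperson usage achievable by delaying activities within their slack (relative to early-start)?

11

Early-start peak: d1:19  d2:16  d3:13  d4:0  d5:0  d6:0 ⇒ 19.
Leveled (D@1, E@1, F@2, G@4, H@1, I@4, J@4): d1:8  d2:8  d3:8  d4:8  d5:8  d6:8 ⇒ 8.
Reduction 19 − 8 = 11.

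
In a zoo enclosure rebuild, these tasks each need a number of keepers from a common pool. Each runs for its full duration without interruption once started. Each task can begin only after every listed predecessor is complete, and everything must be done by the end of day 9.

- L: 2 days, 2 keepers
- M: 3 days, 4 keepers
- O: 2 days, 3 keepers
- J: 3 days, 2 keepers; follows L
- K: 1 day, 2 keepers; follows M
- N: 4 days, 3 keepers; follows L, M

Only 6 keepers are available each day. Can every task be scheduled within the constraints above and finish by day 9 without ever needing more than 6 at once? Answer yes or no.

Schedule L@1, M@3, O@1, J@6, K@9, N@6: d1:5  d2:5  d3:4  d4:4  d5:4  d6:5  d7:5  d8:5  d9:5 — peak 5 ≤ 6.

yes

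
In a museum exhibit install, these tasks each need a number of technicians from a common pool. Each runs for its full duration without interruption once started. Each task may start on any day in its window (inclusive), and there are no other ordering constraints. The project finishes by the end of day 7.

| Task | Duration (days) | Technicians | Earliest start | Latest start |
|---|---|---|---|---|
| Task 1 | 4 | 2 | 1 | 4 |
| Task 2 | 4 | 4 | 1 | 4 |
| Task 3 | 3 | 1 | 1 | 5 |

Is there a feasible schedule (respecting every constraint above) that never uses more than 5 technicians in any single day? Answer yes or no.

The minimum achievable peak is 6; 5 < 6, so no feasible schedule stays within the cap.

no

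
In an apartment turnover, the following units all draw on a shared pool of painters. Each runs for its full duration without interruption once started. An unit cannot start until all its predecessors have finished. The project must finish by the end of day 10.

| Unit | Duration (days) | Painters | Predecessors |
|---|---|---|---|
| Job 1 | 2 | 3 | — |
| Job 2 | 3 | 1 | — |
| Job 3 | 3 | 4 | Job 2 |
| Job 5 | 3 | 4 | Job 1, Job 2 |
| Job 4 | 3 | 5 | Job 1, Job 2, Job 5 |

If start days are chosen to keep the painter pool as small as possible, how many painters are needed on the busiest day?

8

Schedule Job 1@1, Job 2@1, Job 3@4, Job 5@4, Job 4@7: d1:4  d2:4  d3:1  d4:8  d5:8  d6:8  d7:5  d8:5  d9:5  d10:0 — peak 8.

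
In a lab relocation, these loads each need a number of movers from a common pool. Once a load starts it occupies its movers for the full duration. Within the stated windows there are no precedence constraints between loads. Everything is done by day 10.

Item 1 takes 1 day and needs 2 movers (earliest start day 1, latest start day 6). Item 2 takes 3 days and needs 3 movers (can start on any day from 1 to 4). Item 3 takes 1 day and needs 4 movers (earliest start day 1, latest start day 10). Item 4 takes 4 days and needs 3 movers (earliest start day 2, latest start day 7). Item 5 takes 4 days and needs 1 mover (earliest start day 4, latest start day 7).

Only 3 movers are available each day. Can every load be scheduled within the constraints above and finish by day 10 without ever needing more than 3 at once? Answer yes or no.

Total mover-days = 31; over 10 days the average is 31/10 > 3, so some day must exceed 3.

no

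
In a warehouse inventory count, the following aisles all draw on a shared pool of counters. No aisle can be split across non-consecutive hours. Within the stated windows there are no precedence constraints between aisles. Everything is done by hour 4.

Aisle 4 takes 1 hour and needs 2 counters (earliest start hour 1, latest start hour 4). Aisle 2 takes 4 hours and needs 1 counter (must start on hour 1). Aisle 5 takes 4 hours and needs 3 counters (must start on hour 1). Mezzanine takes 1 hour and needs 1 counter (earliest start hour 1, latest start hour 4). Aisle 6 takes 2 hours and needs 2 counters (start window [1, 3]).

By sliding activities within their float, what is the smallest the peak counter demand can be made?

6

Early-start (Aisle 4@1, Aisle 2@1, Aisle 5@1, Mezzanine@1, Aisle 6@1) gives peak 9: h1:9  h2:6  h3:4  h4:4.
Shift Mezzanine→2, Aisle 6→3.
Schedule Aisle 4@1, Aisle 2@1, Aisle 5@1, Mezzanine@2, Aisle 6@3: h1:6  h2:5  h3:6  h4:6 — peak 6.
Total counter-hours = 23 over 4 hours ⇒ peak ≥ ⌈23/4⌉ = 6, so 6 is optimal.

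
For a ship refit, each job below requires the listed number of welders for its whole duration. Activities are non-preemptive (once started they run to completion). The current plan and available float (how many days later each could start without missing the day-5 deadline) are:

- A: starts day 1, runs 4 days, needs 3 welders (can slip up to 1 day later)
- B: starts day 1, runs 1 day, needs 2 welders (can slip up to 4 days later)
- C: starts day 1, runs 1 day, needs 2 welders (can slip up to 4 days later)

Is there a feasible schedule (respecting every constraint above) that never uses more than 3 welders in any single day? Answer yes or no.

no

Total welder-days = 16; over 5 days the average is 16/5 > 3, so some day must exceed 3.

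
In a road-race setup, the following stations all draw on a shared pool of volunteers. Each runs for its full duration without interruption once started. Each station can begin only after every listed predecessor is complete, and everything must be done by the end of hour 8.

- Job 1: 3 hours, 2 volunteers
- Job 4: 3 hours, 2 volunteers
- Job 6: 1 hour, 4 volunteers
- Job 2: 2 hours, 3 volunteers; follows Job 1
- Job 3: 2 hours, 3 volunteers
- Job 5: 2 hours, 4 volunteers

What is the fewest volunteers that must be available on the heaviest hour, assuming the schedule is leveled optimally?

Early-start (Job 1@1, Job 4@1, Job 6@1, Job 2@4, Job 3@1, Job 5@1) gives peak 15: h1:15  h2:11  h3:4  h4:3  h5:3  h6:0  h7:0  h8:0.
Shift Job 4→3, Job 6→6, Job 5→7.
Schedule Job 1@1, Job 4@3, Job 6@6, Job 2@4, Job 3@1, Job 5@7: h1:5  h2:5  h3:4  h4:5  h5:5  h6:4  h7:4  h8:4 — peak 5.
Total volunteer-hours = 36 over 8 hours ⇒ peak ≥ ⌈36/8⌉ = 5, so 5 is optimal.

5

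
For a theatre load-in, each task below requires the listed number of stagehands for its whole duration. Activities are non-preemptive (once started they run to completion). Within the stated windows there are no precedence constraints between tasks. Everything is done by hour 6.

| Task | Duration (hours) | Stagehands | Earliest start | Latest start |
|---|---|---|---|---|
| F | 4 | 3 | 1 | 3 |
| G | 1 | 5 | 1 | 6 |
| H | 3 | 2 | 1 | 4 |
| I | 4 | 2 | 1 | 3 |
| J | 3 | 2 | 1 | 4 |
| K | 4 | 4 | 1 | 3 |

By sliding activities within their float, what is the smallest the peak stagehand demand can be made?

11

Early-start (F@1, G@1, H@1, I@1, J@1, K@1) gives peak 18: h1:18  h2:13  h3:13  h4:9  h5:0  h6:0.
Shift I→2, J→4, K→2.
Schedule F@1, G@1, H@1, I@2, J@4, K@2: h1:10  h2:11  h3:11  h4:11  h5:8  h6:2 — peak 11.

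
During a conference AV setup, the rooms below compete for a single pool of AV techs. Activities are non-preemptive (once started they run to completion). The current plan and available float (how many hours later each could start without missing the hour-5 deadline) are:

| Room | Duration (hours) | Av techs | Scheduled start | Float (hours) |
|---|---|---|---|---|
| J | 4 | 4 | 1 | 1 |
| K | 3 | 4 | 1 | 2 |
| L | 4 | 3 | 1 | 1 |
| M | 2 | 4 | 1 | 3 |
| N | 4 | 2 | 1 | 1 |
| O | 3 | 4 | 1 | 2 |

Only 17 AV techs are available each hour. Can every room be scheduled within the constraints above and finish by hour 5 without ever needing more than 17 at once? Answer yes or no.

yes

Schedule J@1, K@1, L@1, M@1, N@1, O@3: h1:17  h2:17  h3:17  h4:13  h5:4 — peak 17 ≤ 17.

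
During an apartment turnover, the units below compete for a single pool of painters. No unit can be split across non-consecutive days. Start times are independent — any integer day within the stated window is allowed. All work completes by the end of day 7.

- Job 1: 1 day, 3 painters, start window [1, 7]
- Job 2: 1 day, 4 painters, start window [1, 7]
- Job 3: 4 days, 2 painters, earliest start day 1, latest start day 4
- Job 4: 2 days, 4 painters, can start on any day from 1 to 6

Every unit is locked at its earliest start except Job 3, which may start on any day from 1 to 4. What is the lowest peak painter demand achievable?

Job 3@1: d1:13  d2:6  d3:2  d4:2  d5:0  d6:0  d7:0 → peak 13
Job 3@2: d1:11  d2:6  d3:2  d4:2  d5:2  d6:0  d7:0 → peak 11
Job 3@3: d1:11  d2:4  d3:2  d4:2  d5:2  d6:2  d7:0 → peak 11
Job 3@4: d1:11  d2:4  d3:0  d4:2  d5:2  d6:2  d7:2 → peak 11
Best is Job 3@2, peak 11.

11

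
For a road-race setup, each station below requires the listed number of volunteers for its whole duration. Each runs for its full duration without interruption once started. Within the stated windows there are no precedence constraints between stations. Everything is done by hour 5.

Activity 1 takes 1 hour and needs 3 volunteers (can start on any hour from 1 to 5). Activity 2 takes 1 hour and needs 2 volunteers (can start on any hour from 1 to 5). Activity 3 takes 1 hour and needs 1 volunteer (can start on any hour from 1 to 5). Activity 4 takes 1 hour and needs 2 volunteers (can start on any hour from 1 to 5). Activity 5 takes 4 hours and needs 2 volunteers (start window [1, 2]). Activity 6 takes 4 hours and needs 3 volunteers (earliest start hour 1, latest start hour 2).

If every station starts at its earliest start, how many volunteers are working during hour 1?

13

At early start, hour 1 has: Activity 1, Activity 2, Activity 3, Activity 4, Activity 5, Activity 6.
Demand: 3 + 2 + 1 + 2 + 2 + 3 = 13.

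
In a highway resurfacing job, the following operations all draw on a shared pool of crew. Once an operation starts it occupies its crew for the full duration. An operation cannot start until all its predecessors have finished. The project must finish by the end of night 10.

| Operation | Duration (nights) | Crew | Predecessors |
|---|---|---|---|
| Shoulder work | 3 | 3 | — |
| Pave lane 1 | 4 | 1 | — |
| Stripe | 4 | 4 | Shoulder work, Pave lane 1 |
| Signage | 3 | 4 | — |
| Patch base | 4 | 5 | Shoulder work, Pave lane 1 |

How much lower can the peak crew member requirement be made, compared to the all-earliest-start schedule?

Early-start peak: n1:8  n2:8  n3:8  n4:1  n5:9  n6:9  n7:9  n8:9  n9:0  n10:0 ⇒ 9.
Leveled (Shoulder work@1, Pave lane 1@1, Stripe@5, Signage@1, Patch base@5): n1:8  n2:8  n3:8  n4:1  n5:9  n6:9  n7:9  n8:9  n9:0  n10:0 ⇒ 9.
Reduction 9 − 9 = 0.

0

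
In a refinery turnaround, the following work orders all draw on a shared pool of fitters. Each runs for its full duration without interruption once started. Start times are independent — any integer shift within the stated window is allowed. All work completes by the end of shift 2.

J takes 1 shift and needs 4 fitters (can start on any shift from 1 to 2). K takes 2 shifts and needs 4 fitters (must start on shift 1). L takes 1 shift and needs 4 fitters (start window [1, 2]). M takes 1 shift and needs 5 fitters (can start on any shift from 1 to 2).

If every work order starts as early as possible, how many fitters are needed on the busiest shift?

Early-start schedule: J@1, K@1, L@1, M@1.
Load per shift: shift 1: 17, shift 2: 4.
Peak is 17.

17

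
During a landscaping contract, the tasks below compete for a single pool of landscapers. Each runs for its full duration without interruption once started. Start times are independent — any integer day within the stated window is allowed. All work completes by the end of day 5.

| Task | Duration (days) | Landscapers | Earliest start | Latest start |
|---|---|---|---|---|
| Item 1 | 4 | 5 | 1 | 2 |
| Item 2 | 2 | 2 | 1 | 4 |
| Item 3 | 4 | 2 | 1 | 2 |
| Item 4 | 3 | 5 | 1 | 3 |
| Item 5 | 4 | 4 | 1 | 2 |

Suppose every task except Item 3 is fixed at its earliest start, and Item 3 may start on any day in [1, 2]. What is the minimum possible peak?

Item 3@1: d1:18  d2:18  d3:16  d4:11  d5:0 → peak 18
Item 3@2: d1:16  d2:18  d3:16  d4:11  d5:2 → peak 18
Best is Item 3@1, peak 18.

18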